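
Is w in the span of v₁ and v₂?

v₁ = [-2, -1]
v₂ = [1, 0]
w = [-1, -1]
Yes

Form the augmented matrix and row-reduce:
[v₁|v₂|w] = 
  [ -2,   1,  -1]
  [ -1,   0,  -1]
R2 → R2 - (1/2)·R1
REF = 
  [  -2,    1,   -1]
  [   0, -1/2, -1/2]

No row of the form [0 0 | nonzero], so the system is consistent. Back-substitution gives c₁ = 1, c₂ = 1: w = (1)·v₁ + (1)·v₂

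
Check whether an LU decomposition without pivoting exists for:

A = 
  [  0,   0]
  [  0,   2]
Yes.
The first column is zero, so A is already upper triangular: L = I, U = A.
L = 
  [  1,   0]
  [  0,   1]
U = 
  [  0,   0]
  [  0,   2]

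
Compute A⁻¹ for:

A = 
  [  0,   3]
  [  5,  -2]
det(A) = (0)(-2) - (3)(5) = -15
For a 2×2 matrix, A⁻¹ = (1/det(A)) · [[d, -b], [-c, a]]
    = (-1/15) · [[-2, -3], [-5, 0]]

A⁻¹ = 
  [2/15,  1/5]
  [ 1/3,    0]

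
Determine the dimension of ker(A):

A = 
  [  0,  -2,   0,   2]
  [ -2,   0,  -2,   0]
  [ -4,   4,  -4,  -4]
nullity(A) = 2

Row reduce:
Swap R1 ↔ R2
R3 → R3 - (2)·R1
R3 → R3 + (2)·R2
REF = 
  [ -2,   0,  -2,   0]
  [  0,  -2,   0,   2]
  [  0,   0,   0,   0]
Pivot columns: 1, 2 → 2 pivots.
rank(A) = 2, so nullity(A) = 4 - 2 = 2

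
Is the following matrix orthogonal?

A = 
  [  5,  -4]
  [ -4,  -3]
No

AᵀA = 
  [ 41,  -8]
  [ -8,  25]
≠ I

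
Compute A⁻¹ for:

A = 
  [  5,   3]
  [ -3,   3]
det(A) = (5)(3) - (3)(-3) = 24
For a 2×2 matrix, A⁻¹ = (1/det(A)) · [[d, -b], [-c, a]]
    = (1/24) · [[3, -3], [3, 5]]

A⁻¹ = 
  [ 1/8, -1/8]
  [ 1/8, 5/24]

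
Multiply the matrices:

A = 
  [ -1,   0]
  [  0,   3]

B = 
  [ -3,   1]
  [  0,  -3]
A is 2×2 and B is 2×2, so AB is 2×2. Each entry is (row of A)·(column of B):
AB[1,1] = (-1)(-3) + (0)(0) = 3
AB[1,2] = (-1)(1) + (0)(-3) = -1
AB[2,1] = (0)(-3) + (3)(0) = 0
AB[2,2] = (0)(1) + (3)(-3) = -9

AB = 
  [  3,  -1]
  [  0,  -9]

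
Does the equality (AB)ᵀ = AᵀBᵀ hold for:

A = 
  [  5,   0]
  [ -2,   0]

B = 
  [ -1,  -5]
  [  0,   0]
No

(AB)ᵀ = 
  [ -5,   2]
  [-25,  10]

AᵀBᵀ = 
  [  5,   0]
  [  0,   0]

The two matrices differ, so (AB)ᵀ ≠ AᵀBᵀ in general. The correct identity is (AB)ᵀ = BᵀAᵀ.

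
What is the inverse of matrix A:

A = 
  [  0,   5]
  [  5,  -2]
det(A) = (0)(-2) - (5)(5) = -25
For a 2×2 matrix, A⁻¹ = (1/det(A)) · [[d, -b], [-c, a]]
    = (-1/25) · [[-2, -5], [-5, 0]]

A⁻¹ = 
  [2/25,  1/5]
  [ 1/5,    0]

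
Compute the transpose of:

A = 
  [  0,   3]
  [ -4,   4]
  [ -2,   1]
Aᵀ = 
  [  0,  -4,  -2]
  [  3,   4,   1]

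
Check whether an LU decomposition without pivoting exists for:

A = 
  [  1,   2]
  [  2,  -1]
Yes.
A[1,1] = 1 ≠ 0, so Gaussian elimination proceeds without a row swap: multiplier ℓ₂₁ = (2)/(1) = 2, and U[2,2] = -1 - (2)(2) = -5.
L = 
  [  1,   0]
  [  2,   1]
U = 
  [  1,   2]
  [  0,  -5]
Check row 2 of LU: [(2)(1), (2)(2) + (-5)] = [2, -1] = row 2 of A ✓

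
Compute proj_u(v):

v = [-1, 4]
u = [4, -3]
v·u = (-1)(4) + (4)(-3) = -16
u·u = (4)² + (-3)² = 25
proj_u(v) = (v·u / u·u) × u = (-16/25) × u

proj_u(v) = [-64/25, 48/25]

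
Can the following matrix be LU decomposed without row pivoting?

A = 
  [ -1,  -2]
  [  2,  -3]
Yes.
A[1,1] = -1 ≠ 0, so Gaussian elimination proceeds without a row swap: multiplier ℓ₂₁ = (2)/(-1) = -2, and U[2,2] = -3 - (-2)(-2) = -7.
L = 
  [  1,   0]
  [ -2,   1]
U = 
  [ -1,  -2]
  [  0,  -7]
Check row 2 of LU: [(-2)(-1), (-2)(-2) + (-7)] = [2, -3] = row 2 of A ✓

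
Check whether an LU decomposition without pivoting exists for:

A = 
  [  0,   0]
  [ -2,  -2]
No.
A[1,1] = 0 but A[2,1] = -2 ≠ 0. Any LU with L unit lower triangular has (LU)[1,1] = U[1,1] and (LU)[2,1] = L[2,1]·U[1,1]; matching A forces U[1,1] = 0, which then forces (LU)[2,1] = 0 ≠ -2. A row swap (pivoting) is required.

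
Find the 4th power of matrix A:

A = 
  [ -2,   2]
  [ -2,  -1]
A^4 = 
  [-36,  18]
  [-18, -27]

A² = A·A:
A²[1,1] = (-2)(-2) + (2)(-2) = 0
A²[1,2] = (-2)(2) + (2)(-1) = -6
A²[2,1] = (-2)(-2) + (-1)(-2) = 6
A²[2,2] = (-2)(2) + (-1)(-1) = -3
A² = 
  [  0,  -6]
  [  6,  -3]

A^3 = A^2·A:
A^3[1,1] = (0)(-2) + (-6)(-2) = 12
A^3[1,2] = (0)(2) + (-6)(-1) = 6
A^3[2,1] = (6)(-2) + (-3)(-2) = -6
A^3[2,2] = (6)(2) + (-3)(-1) = 15
A^3 = 
  [ 12,   6]
  [ -6,  15]

A^4 = A^3·A:
A^4[1,1] = (12)(-2) + (6)(-2) = -36
A^4[1,2] = (12)(2) + (6)(-1) = 18
A^4[2,1] = (-6)(-2) + (15)(-2) = -18
A^4[2,2] = (-6)(2) + (15)(-1) = -27
A^4 = 
  [-36,  18]
  [-18, -27]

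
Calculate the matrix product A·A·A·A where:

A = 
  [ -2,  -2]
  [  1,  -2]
A² = A·A:
A²[1,1] = (-2)(-2) + (-2)(1) = 2
A²[1,2] = (-2)(-2) + (-2)(-2) = 8
A²[2,1] = (1)(-2) + (-2)(1) = -4
A²[2,2] = (1)(-2) + (-2)(-2) = 2
A² = 
  [  2,   8]
  [ -4,   2]

A^3 = A^2·A:
A^3[1,1] = (2)(-2) + (8)(1) = 4
A^3[1,2] = (2)(-2) + (8)(-2) = -20
A^3[2,1] = (-4)(-2) + (2)(1) = 10
A^3[2,2] = (-4)(-2) + (2)(-2) = 4
A^3 = 
  [  4, -20]
  [ 10,   4]

A^4 = A^3·A:
A^4[1,1] = (4)(-2) + (-20)(1) = -28
A^4[1,2] = (4)(-2) + (-20)(-2) = 32
A^4[2,1] = (10)(-2) + (4)(1) = -16
A^4[2,2] = (10)(-2) + (4)(-2) = -28
A^4 = 
  [-28,  32]
  [-16, -28]

Therefore
A^4 = 
  [-28,  32]
  [-16, -28]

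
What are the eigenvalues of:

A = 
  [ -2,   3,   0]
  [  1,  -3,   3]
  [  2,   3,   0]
Characteristic polynomial: det(λI - A) = λ³ + 5λ² - 6λ - 36
Testing integer divisors of the constant term: p(-3) = 0, so (λ + 3) is a factor:
p(λ) = (λ + 3)(λ² + 2λ - 12)
λ² + 2λ - 12 = 0  ⇒  λ = (-2 ± √((2)² - 4·(-12)))/2 = (-2 ± √(52))/2
  = -1 + √13,  -1 - √13

λ = -3, -1 + √13, -1 - √13  (≈ -3, 2.606, -4.606)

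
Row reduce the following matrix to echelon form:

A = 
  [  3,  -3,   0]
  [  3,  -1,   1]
Row operations:
R2 → R2 - (1)·R1

Resulting echelon form:
REF = 
  [  3,  -3,   0]
  [  0,   2,   1]

Rank = 2 (number of non-zero pivot rows).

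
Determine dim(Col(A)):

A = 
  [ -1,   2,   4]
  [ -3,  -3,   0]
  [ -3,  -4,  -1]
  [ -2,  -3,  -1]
dim(Col(A)) = 3

Row reduce:
R2 → R2 - (3)·R1
R3 → R3 - (3)·R1
R4 → R4 - (2)·R1
R3 → R3 - (10/9)·R2
R4 → R4 - (7/9)·R2
R4 → R4 - (1)·R3
REF = 
  [ -1,   2,   4]
  [  0,  -9, -12]
  [  0,   0, 1/3]
  [  0,   0,   0]
Pivot columns: 1, 2, 3 → 3 pivots.
dim(Col(A)) = number of pivot columns = 3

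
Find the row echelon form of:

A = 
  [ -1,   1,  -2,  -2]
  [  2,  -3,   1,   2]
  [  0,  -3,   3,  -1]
Row operations:
R2 → R2 + (2)·R1
R3 → R3 - (3)·R2

Resulting echelon form:
REF = 
  [ -1,   1,  -2,  -2]
  [  0,  -1,  -3,  -2]
  [  0,   0,  12,   5]

Rank = 3 (number of non-zero pivot rows).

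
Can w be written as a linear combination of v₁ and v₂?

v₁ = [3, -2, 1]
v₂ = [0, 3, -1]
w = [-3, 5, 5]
No

Form the augmented matrix and row-reduce:
[v₁|v₂|w] = 
  [  3,   0,  -3]
  [ -2,   3,   5]
  [  1,  -1,   5]
R2 → R2 + (2/3)·R1
R3 → R3 - (1/3)·R1
R3 → R3 + (1/3)·R2
REF = 
  [  3,   0,  -3]
  [  0,   3,   3]
  [  0,   0,   7]

Row 3 reads [0 0 | 7], i.e. 0 = 7, so the system is inconsistent and w ∉ span{v₁, v₂}.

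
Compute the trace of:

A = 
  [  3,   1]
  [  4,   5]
8

tr(A) = 3 + 5 = 8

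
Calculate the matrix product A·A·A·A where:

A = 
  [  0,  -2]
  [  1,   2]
A² = A·A:
A²[1,1] = (0)(0) + (-2)(1) = -2
A²[1,2] = (0)(-2) + (-2)(2) = -4
A²[2,1] = (1)(0) + (2)(1) = 2
A²[2,2] = (1)(-2) + (2)(2) = 2
A² = 
  [ -2,  -4]
  [  2,   2]

A^3 = A^2·A:
A^3[1,1] = (-2)(0) + (-4)(1) = -4
A^3[1,2] = (-2)(-2) + (-4)(2) = -4
A^3[2,1] = (2)(0) + (2)(1) = 2
A^3[2,2] = (2)(-2) + (2)(2) = 0
A^3 = 
  [ -4,  -4]
  [  2,   0]

A^4 = A^3·A:
A^4[1,1] = (-4)(0) + (-4)(1) = -4
A^4[1,2] = (-4)(-2) + (-4)(2) = 0
A^4[2,1] = (2)(0) + (0)(1) = 0
A^4[2,2] = (2)(-2) + (0)(2) = -4
A^4 = 
  [ -4,   0]
  [  0,  -4]

Therefore
A^4 = 
  [ -4,   0]
  [  0,  -4]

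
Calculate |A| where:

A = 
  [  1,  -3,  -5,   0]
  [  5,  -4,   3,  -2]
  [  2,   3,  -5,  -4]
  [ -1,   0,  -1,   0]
Cofactor expansion along row 1: det(A) = a₁₁M₁₁ - a₁₂M₁₂ + a₁₃M₁₃ - a₁₄M₁₄

M₁₁ = det[[-4, 3, -2]; [3, -5, -4]; [0, -1, 0]]
  = (-4)·((-5)(0) - (-4)(-1)) - (3)·((3)(0) - (-4)(0)) + (-2)·((3)(-1) - (-5)(0))
  = (-4)(-4) - (3)(0) + (-2)(-3)
  = 22
M₁₂ = det[[5, 3, -2]; [2, -5, -4]; [-1, -1, 0]]
  = (5)·((-5)(0) - (-4)(-1)) - (3)·((2)(0) - (-4)(-1)) + (-2)·((2)(-1) - (-5)(-1))
  = (5)(-4) - (3)(-4) + (-2)(-7)
  = 6
M₁₃ = det[[5, -4, -2]; [2, 3, -4]; [-1, 0, 0]]
  = (5)·((3)(0) - (-4)(0)) - (-4)·((2)(0) - (-4)(-1)) + (-2)·((2)(0) - (3)(-1))
  = (5)(0) - (-4)(-4) + (-2)(3)
  = -22
M₁₄ = det[[5, -4, 3]; [2, 3, -5]; [-1, 0, -1]]
  = (5)·((3)(-1) - (-5)(0)) - (-4)·((2)(-1) - (-5)(-1)) + (3)·((2)(0) - (3)(-1))
  = (5)(-3) - (-4)(-7) + (3)(3)
  = -34

det(A) = (1)(22) - (-3)(6) + (-5)(-22) - (0)(-34) = 150

det(A) = 150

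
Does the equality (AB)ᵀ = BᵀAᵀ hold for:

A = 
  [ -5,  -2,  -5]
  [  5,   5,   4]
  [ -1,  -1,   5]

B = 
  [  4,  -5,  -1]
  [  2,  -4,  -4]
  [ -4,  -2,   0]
Yes

(AB)ᵀ = 
  [ -4,  14, -26]
  [ 43, -53,  -1]
  [ 13, -25,   5]

BᵀAᵀ = 
  [ -4,  14, -26]
  [ 43, -53,  -1]
  [ 13, -25,   5]

Both sides are equal — this is the standard identity (AB)ᵀ = BᵀAᵀ, which holds for all A, B.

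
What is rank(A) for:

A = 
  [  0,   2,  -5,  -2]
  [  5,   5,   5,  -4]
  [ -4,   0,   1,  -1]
rank(A) = 3

Row reduce:
Swap R1 ↔ R2
R3 → R3 + (4/5)·R1
R3 → R3 - (2)·R2
REF = 
  [   5,    5,    5,   -4]
  [   0,    2,   -5,   -2]
  [   0,    0,   15, -1/5]
Pivot columns: 1, 2, 3 → 3 pivots.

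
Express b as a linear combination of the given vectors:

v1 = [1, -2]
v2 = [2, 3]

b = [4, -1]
c1 = 2, c2 = 1

b = 2·v1 + 1·v2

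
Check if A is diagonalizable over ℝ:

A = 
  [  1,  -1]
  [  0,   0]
Yes

tr(A) = 1, det(A) = 0
Characteristic polynomial: λ² - tr(A)λ + det(A) = λ² - λ
λ² - λ = λ(λ - 1)
Eigenvalues: 1, 0
λ=0: alg. mult. = 1, geom. mult. = 2 - rank(A - (0)I) = 2 - 1 = 1
λ=1: alg. mult. = 1, geom. mult. = 2 - rank(A - (1)I) = 2 - 1 = 1
Sum of geometric multiplicities equals n, so A has n independent eigenvectors.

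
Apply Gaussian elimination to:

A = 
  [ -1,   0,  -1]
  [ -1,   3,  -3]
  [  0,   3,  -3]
Row operations:
R2 → R2 - (1)·R1
R3 → R3 - (1)·R2

Resulting echelon form:
REF = 
  [ -1,   0,  -1]
  [  0,   3,  -2]
  [  0,   0,  -1]

Rank = 3 (number of non-zero pivot rows).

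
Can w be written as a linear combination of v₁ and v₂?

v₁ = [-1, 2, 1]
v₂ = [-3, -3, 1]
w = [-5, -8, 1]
Yes

Form the augmented matrix and row-reduce:
[v₁|v₂|w] = 
  [ -1,  -3,  -5]
  [  2,  -3,  -8]
  [  1,   1,   1]
R2 → R2 + (2)·R1
R3 → R3 + (1)·R1
R3 → R3 - (2/9)·R2
REF = 
  [ -1,  -3,  -5]
  [  0,  -9, -18]
  [  0,   0,   0]

No row of the form [0 0 | nonzero], so the system is consistent. Back-substitution gives c₁ = -1, c₂ = 2: w = (-1)·v₁ + (2)·v₂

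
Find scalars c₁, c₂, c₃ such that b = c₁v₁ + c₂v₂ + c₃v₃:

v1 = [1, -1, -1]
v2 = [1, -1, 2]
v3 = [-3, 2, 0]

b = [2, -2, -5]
c1 = 3, c2 = -1, c3 = 0

b = 3·v1 + -1·v2 + 0·v3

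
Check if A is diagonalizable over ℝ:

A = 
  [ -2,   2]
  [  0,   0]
Yes

tr(A) = -2, det(A) = 0
Characteristic polynomial: λ² - tr(A)λ + det(A) = λ² + 2λ
λ² + 2λ = λ(λ + 2)
Eigenvalues: 0, -2
λ=-2: alg. mult. = 1, geom. mult. = 2 - rank(A - (-2)I) = 2 - 1 = 1
λ=0: alg. mult. = 1, geom. mult. = 2 - rank(A - (0)I) = 2 - 1 = 1
Sum of geometric multiplicities equals n, so A has n independent eigenvectors.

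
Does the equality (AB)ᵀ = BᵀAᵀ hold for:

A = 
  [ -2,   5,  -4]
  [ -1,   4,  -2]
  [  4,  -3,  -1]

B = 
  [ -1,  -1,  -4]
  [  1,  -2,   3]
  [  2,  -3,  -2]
Yes

(AB)ᵀ = 
  [ -1,   1,  -9]
  [  4,  -1,   5]
  [ 31,  20, -23]

BᵀAᵀ = 
  [ -1,   1,  -9]
  [  4,  -1,   5]
  [ 31,  20, -23]

Both sides are equal — this is the standard identity (AB)ᵀ = BᵀAᵀ, which holds for all A, B.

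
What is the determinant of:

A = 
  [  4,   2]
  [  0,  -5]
For a 2×2 matrix, det = ad - bc = (4)(-5) - (2)(0) = -20

det(A) = -20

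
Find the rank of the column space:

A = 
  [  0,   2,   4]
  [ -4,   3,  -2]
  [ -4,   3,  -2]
dim(Col(A)) = 2

Row reduce:
Swap R1 ↔ R2
R3 → R3 - (1)·R1
REF = 
  [ -4,   3,  -2]
  [  0,   2,   4]
  [  0,   0,   0]
Pivot columns: 1, 2 → 2 pivots.
dim(Col(A)) = number of pivot columns = 2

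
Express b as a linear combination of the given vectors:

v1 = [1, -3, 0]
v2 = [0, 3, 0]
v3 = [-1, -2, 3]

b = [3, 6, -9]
c1 = 0, c2 = 0, c3 = -3

b = 0·v1 + 0·v2 + -3·v3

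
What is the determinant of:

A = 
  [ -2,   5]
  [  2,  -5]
For a 2×2 matrix, det = ad - bc = (-2)(-5) - (5)(2) = 0

det(A) = 0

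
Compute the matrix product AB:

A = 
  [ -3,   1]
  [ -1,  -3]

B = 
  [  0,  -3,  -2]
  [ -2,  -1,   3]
AB = 
  [ -2,   8,   9]
  [  6,   6,  -7]

A is 2×2 and B is 2×3, so AB is 2×3. Each entry is (row of A)·(column of B):
AB[1,1] = (-3)(0) + (1)(-2) = -2
AB[1,2] = (-3)(-3) + (1)(-1) = 8
AB[1,3] = (-3)(-2) + (1)(3) = 9
AB[2,1] = (-1)(0) + (-3)(-2) = 6
AB[2,2] = (-1)(-3) + (-3)(-1) = 6
AB[2,3] = (-1)(-2) + (-3)(3) = -7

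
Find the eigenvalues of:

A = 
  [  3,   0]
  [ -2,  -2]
tr(A) = 1, det(A) = -6
Characteristic polynomial: λ² - tr(A)λ + det(A) = λ² - λ - 6
λ² - λ - 6 = (λ + 2)(λ - 3)

λ = 3, -2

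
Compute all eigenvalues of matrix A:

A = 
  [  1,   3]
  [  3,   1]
tr(A) = 2, det(A) = -8
Characteristic polynomial: λ² - tr(A)λ + det(A) = λ² - 2λ - 8
λ² - 2λ - 8 = (λ + 2)(λ - 4)

λ = 4, -2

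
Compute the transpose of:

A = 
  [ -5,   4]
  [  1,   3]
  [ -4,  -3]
Aᵀ = 
  [ -5,   1,  -4]
  [  4,   3,  -3]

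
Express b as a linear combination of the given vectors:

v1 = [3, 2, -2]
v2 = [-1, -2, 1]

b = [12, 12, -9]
c1 = 3, c2 = -3

b = 3·v1 + -3·v2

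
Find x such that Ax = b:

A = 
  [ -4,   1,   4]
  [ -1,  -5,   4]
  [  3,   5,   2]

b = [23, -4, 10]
Row reduce the augmented matrix [A|b]:
R2 → R2 - (1/4)·R1
R3 → R3 + (3/4)·R1
R3 → R3 + (23/21)·R2
REF = 
  [   -4,     1,     4,    23]
  [    0, -21/4,     3, -39/4]
  [    0,     0,  58/7, 116/7]

Back-substitution:
x₃ = (116/7) / (58/7) = 2
x₂ = (-39/4 - (3)(2)) / (-21/4) = 3
x₁ = (23 - (1)(3) - (4)(2)) / (-4) = -3

x = [-3, 3, 2]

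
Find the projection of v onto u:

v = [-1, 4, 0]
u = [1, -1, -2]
proj_u(v) = [-5/6, 5/6, 5/3]

v·u = (-1)(1) + (4)(-1) + (0)(-2) = -5
u·u = (1)² + (-1)² + (-2)² = 6
proj_u(v) = (v·u / u·u) × u = (-5/6) × u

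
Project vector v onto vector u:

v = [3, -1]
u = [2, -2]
v·u = (3)(2) + (-1)(-2) = 8
u·u = (2)² + (-2)² = 8
proj_u(v) = (v·u / u·u) × u = (8/8) × u = (1) × u

proj_u(v) = [2, -2]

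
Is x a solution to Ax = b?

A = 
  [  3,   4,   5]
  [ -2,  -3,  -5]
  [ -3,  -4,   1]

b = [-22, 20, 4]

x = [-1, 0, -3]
No

Ax = [-18, 17, 0] ≠ b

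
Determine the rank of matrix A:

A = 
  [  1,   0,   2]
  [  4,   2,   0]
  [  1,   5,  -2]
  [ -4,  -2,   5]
Row reduce:
R2 → R2 - (4)·R1
R3 → R3 - (1)·R1
R4 → R4 + (4)·R1
R3 → R3 - (5/2)·R2
R4 → R4 + (1)·R2
R4 → R4 - (5/16)·R3
REF = 
  [  1,   0,   2]
  [  0,   2,  -8]
  [  0,   0,  16]
  [  0,   0,   0]
Pivot columns: 1, 2, 3 → 3 pivots.

rank(A) = 3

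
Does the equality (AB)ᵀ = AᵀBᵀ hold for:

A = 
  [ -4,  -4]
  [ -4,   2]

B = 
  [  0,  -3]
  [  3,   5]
No

(AB)ᵀ = 
  [-12,   6]
  [ -8,  22]

AᵀBᵀ = 
  [ 12, -32]
  [ -6,  -2]

The two matrices differ, so (AB)ᵀ ≠ AᵀBᵀ in general. The correct identity is (AB)ᵀ = BᵀAᵀ.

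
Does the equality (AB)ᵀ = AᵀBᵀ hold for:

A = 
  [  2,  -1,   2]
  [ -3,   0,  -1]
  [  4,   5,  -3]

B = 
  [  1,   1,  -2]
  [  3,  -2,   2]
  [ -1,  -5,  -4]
No

(AB)ᵀ = 
  [ -3,  -2,  22]
  [ -6,   2,   9]
  [-14,  10,  14]

AᵀBᵀ = 
  [ -9,  20,  -3]
  [-11,   7, -19]
  [  7,   2,  15]

The two matrices differ, so (AB)ᵀ ≠ AᵀBᵀ in general. The correct identity is (AB)ᵀ = BᵀAᵀ.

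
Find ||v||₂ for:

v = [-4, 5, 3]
7.071

||v||₂ = √((-4)² + (5)² + (3)²) = √50 = 7.071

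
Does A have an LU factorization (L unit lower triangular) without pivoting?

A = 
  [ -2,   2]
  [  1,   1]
Yes.
A[1,1] = -2 ≠ 0, so Gaussian elimination proceeds without a row swap: multiplier ℓ₂₁ = (1)/(-2) = -1/2, and U[2,2] = 1 - (-1/2)(2) = 2.
L = 
  [   1,    0]
  [-1/2,    1]
U = 
  [ -2,   2]
  [  0,   2]
Check row 2 of LU: [(-1/2)(-2), (-1/2)(2) + 2] = [1, 1] = row 2 of A ✓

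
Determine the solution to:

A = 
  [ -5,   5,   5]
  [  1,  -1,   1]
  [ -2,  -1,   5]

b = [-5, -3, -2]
Row reduce the augmented matrix [A|b]:
R2 → R2 + (1/5)·R1
R3 → R3 - (2/5)·R1
Swap R2 ↔ R3
REF = 
  [ -5,   5,   5,  -5]
  [  0,  -3,   3,   0]
  [  0,   0,   2,  -4]

Back-substitution:
x₃ = (-4) / 2 = -2
x₂ = (0 - (3)(-2)) / (-3) = -2
x₁ = (-5 - (5)(-2) - (5)(-2)) / (-5) = -3

x = [-3, -2, -2]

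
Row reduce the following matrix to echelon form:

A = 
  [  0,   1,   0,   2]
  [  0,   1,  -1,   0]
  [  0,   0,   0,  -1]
Row operations:
R2 → R2 - (1)·R1

Resulting echelon form:
REF = 
  [  0,   1,   0,   2]
  [  0,   0,  -1,  -2]
  [  0,   0,   0,  -1]

Rank = 3 (number of non-zero pivot rows).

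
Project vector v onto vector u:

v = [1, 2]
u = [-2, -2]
proj_u(v) = [3/2, 3/2]

v·u = (1)(-2) + (2)(-2) = -6
u·u = (-2)² + (-2)² = 8
proj_u(v) = (v·u / u·u) × u = (-6/8) × u = (-3/4) × u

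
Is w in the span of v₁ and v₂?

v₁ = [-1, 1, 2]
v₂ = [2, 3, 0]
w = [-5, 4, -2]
No

Form the augmented matrix and row-reduce:
[v₁|v₂|w] = 
  [ -1,   2,  -5]
  [  1,   3,   4]
  [  2,   0,  -2]
R2 → R2 + (1)·R1
R3 → R3 + (2)·R1
R3 → R3 - (4/5)·R2
REF = 
  [   -1,     2,    -5]
  [    0,     5,    -1]
  [    0,     0, -56/5]

Row 3 reads [0 0 | -56/5], i.e. 0 = -56/5, so the system is inconsistent and w ∉ span{v₁, v₂}.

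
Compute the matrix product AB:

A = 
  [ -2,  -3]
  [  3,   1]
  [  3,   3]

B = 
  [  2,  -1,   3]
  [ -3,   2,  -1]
AB = 
  [  5,  -4,  -3]
  [  3,  -1,   8]
  [ -3,   3,   6]

A is 3×2 and B is 2×3, so AB is 3×3. Each entry is (row of A)·(column of B):
AB[1,1] = (-2)(2) + (-3)(-3) = 5
AB[1,2] = (-2)(-1) + (-3)(2) = -4
AB[1,3] = (-2)(3) + (-3)(-1) = -3
AB[2,1] = (3)(2) + (1)(-3) = 3
AB[2,2] = (3)(-1) + (1)(2) = -1
AB[2,3] = (3)(3) + (1)(-1) = 8
AB[3,1] = (3)(2) + (3)(-3) = -3
AB[3,2] = (3)(-1) + (3)(2) = 3
AB[3,3] = (3)(3) + (3)(-1) = 6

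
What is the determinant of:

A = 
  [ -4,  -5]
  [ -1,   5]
-25

For a 2×2 matrix, det = ad - bc = (-4)(5) - (-5)(-1) = -25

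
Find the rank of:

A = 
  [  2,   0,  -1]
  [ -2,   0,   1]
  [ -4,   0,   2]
rank(A) = 1

Row reduce:
R2 → R2 + (1)·R1
R3 → R3 + (2)·R1
REF = 
  [  2,   0,  -1]
  [  0,   0,   0]
  [  0,   0,   0]
Pivot columns: 1 → 1 pivot.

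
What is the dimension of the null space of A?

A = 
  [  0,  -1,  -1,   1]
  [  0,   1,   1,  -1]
nullity(A) = 3

Row reduce:
R2 → R2 + (1)·R1
REF = 
  [  0,  -1,  -1,   1]
  [  0,   0,   0,   0]
Pivot columns: 2 → 1 pivot.
rank(A) = 1, so nullity(A) = 4 - 1 = 3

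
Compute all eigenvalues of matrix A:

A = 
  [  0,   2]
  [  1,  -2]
λ = -1 + √3, -1 - √3  (≈ 0.7321, -2.732)

tr(A) = -2, det(A) = -2
Characteristic polynomial: λ² - tr(A)λ + det(A) = λ² + 2λ - 2
λ² + 2λ - 2 = 0  ⇒  λ = (-2 ± √((2)² - 4·(-2)))/2 = (-2 ± √(12))/2
  = -1 + √3,  -1 - √3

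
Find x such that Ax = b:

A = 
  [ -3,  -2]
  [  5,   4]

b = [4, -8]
x = [0, -2]

Row reduce the augmented matrix [A|b]:
R2 → R2 + (5/3)·R1
REF = 
  [  -3,   -2,    4]
  [   0,  2/3, -4/3]

Back-substitution:
x₂ = (-4/3) / (2/3) = -2
x₁ = (4 - (-2)(-2)) / (-3) = 0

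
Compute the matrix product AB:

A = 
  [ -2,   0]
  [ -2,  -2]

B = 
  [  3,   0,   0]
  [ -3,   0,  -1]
A is 2×2 and B is 2×3, so AB is 2×3. Each entry is (row of A)·(column of B):
AB[1,1] = (-2)(3) + (0)(-3) = -6
AB[1,2] = (-2)(0) + (0)(0) = 0
AB[1,3] = (-2)(0) + (0)(-1) = 0
AB[2,1] = (-2)(3) + (-2)(-3) = 0
AB[2,2] = (-2)(0) + (-2)(0) = 0
AB[2,3] = (-2)(0) + (-2)(-1) = 2

AB = 
  [ -6,   0,   0]
  [  0,   0,   2]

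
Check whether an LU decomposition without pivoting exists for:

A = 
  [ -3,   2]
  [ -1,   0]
Yes.
A[1,1] = -3 ≠ 0, so Gaussian elimination proceeds without a row swap: multiplier ℓ₂₁ = (-1)/(-3) = 1/3, and U[2,2] = 0 - (1/3)(2) = -2/3.
L = 
  [  1,   0]
  [1/3,   1]
U = 
  [  -3,    2]
  [   0, -2/3]
Check row 2 of LU: [(1/3)(-3), (1/3)(2) + (-2/3)] = [-1, 0] = row 2 of A ✓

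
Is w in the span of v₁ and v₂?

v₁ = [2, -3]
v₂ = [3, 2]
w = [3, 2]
Yes

Form the augmented matrix and row-reduce:
[v₁|v₂|w] = 
  [  2,   3,   3]
  [ -3,   2,   2]
R2 → R2 + (3/2)·R1
REF = 
  [   2,    3,    3]
  [   0, 13/2, 13/2]

No row of the form [0 0 | nonzero], so the system is consistent. Back-substitution gives c₁ = 0, c₂ = 1: w = (0)·v₁ + (1)·v₂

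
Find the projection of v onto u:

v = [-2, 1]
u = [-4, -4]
v·u = (-2)(-4) + (1)(-4) = 4
u·u = (-4)² + (-4)² = 32
proj_u(v) = (v·u / u·u) × u = (4/32) × u = (1/8) × u

proj_u(v) = [-1/2, -1/2]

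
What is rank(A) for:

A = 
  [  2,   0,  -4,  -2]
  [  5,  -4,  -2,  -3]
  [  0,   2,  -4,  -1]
rank(A) = 2

Row reduce:
R2 → R2 - (5/2)·R1
R3 → R3 + (1/2)·R2
REF = 
  [  2,   0,  -4,  -2]
  [  0,  -4,   8,   2]
  [  0,   0,   0,   0]
Pivot columns: 1, 2 → 2 pivots.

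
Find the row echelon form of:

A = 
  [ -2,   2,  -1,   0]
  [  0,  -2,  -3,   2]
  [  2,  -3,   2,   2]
Row operations:
R3 → R3 + (1)·R1
R3 → R3 - (1/2)·R2

Resulting echelon form:
REF = 
  [ -2,   2,  -1,   0]
  [  0,  -2,  -3,   2]
  [  0,   0, 5/2,   1]

Rank = 3 (number of non-zero pivot rows).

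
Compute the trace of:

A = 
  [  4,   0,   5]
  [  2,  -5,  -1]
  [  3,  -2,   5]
4

tr(A) = 4 + -5 + 5 = 4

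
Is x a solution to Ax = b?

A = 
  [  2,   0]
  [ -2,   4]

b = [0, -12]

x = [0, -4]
No

Ax = [0, -16] ≠ b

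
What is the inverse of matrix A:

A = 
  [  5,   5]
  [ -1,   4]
det(A) = (5)(4) - (5)(-1) = 25
For a 2×2 matrix, A⁻¹ = (1/det(A)) · [[d, -b], [-c, a]]
    = (1/25) · [[4, -5], [1, 5]]

A⁻¹ = 
  [4/25, -1/5]
  [1/25,  1/5]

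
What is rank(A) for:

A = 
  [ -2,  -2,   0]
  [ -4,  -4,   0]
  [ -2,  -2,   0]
Row reduce:
R2 → R2 - (2)·R1
R3 → R3 - (1)·R1
REF = 
  [ -2,  -2,   0]
  [  0,   0,   0]
  [  0,   0,   0]
Pivot columns: 1 → 1 pivot.

rank(A) = 1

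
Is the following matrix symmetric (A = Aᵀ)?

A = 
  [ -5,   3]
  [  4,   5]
No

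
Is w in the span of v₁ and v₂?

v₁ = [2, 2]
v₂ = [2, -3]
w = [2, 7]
Yes

Form the augmented matrix and row-reduce:
[v₁|v₂|w] = 
  [  2,   2,   2]
  [  2,  -3,   7]
R2 → R2 - (1)·R1
REF = 
  [  2,   2,   2]
  [  0,  -5,   5]

No row of the form [0 0 | nonzero], so the system is consistent. Back-substitution gives c₁ = 2, c₂ = -1: w = (2)·v₁ + (-1)·v₂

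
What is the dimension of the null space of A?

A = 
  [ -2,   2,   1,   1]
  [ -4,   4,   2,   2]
nullity(A) = 3

Row reduce:
R2 → R2 - (2)·R1
REF = 
  [ -2,   2,   1,   1]
  [  0,   0,   0,   0]
Pivot columns: 1 → 1 pivot.
rank(A) = 1, so nullity(A) = 4 - 1 = 3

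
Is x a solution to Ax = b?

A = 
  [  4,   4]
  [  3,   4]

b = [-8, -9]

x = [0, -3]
No

Ax = [-12, -12] ≠ b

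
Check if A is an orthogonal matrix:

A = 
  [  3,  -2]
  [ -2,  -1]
No

AᵀA = 
  [ 13,  -4]
  [ -4,   5]
≠ I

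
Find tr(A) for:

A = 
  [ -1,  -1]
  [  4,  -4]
-5

tr(A) = -1 + -4 = -5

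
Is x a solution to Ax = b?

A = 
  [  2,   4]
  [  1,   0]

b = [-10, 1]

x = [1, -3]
Yes

Ax = [-10, 1] = b ✓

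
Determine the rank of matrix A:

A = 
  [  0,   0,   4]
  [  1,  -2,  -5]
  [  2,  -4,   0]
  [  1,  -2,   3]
rank(A) = 2

Row reduce:
Swap R1 ↔ R2
R3 → R3 - (2)·R1
R4 → R4 - (1)·R1
R3 → R3 - (5/2)·R2
R4 → R4 - (2)·R2
REF = 
  [  1,  -2,  -5]
  [  0,   0,   4]
  [  0,   0,   0]
  [  0,   0,   0]
Pivot columns: 1, 3 → 2 pivots.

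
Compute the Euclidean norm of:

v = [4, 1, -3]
5.099

||v||₂ = √((4)² + (1)² + (-3)²) = √26 = 5.099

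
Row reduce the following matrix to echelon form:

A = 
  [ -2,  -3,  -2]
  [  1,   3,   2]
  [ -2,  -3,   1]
Row operations:
R2 → R2 + (1/2)·R1
R3 → R3 - (1)·R1

Resulting echelon form:
REF = 
  [ -2,  -3,  -2]
  [  0, 3/2,   1]
  [  0,   0,   3]

Rank = 3 (number of non-zero pivot rows).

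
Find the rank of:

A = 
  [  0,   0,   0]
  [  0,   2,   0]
rank(A) = 1

Row reduce:
Swap R1 ↔ R2
REF = 
  [  0,   2,   0]
  [  0,   0,   0]
Pivot columns: 2 → 1 pivot.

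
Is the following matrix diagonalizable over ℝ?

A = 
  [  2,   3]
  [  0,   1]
Yes

tr(A) = 3, det(A) = 2
Characteristic polynomial: λ² - tr(A)λ + det(A) = λ² - 3λ + 2
λ² - 3λ + 2 = (λ - 1)(λ - 2)
Eigenvalues: 2, 1
λ=1: alg. mult. = 1, geom. mult. = 2 - rank(A - (1)I) = 2 - 1 = 1
λ=2: alg. mult. = 1, geom. mult. = 2 - rank(A - (2)I) = 2 - 1 = 1
Sum of geometric multiplicities equals n, so A has n independent eigenvectors.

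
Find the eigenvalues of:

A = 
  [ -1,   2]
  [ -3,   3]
tr(A) = 2, det(A) = 3
Characteristic polynomial: λ² - tr(A)λ + det(A) = λ² - 2λ + 3
λ² - 2λ + 3 = 0  ⇒  λ = (2 ± √((-2)² - 4·(3)))/2 = (2 ± √(-8))/2
  = 1 + i√2,  1 - i√2

λ = 1 + i√2, 1 - i√2  (≈ 1 + 1.414i, 1 - 1.414i)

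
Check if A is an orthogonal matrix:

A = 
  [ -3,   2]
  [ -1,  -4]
No

AᵀA = 
  [ 10,  -2]
  [ -2,  20]
≠ I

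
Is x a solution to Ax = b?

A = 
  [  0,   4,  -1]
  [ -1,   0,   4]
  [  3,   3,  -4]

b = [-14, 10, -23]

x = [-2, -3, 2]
Yes

Ax = [-14, 10, -23] = b ✓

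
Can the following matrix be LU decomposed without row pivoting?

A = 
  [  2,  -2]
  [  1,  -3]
Yes.
A[1,1] = 2 ≠ 0, so Gaussian elimination proceeds without a row swap: multiplier ℓ₂₁ = (1)/(2) = 1/2, and U[2,2] = -3 - (1/2)(-2) = -2.
L = 
  [  1,   0]
  [1/2,   1]
U = 
  [  2,  -2]
  [  0,  -2]
Check row 2 of LU: [(1/2)(2), (1/2)(-2) + (-2)] = [1, -3] = row 2 of A ✓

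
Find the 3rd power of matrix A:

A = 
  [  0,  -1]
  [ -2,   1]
A^3 = 
  [  2,  -3]
  [ -6,   5]

A² = A·A:
A²[1,1] = (0)(0) + (-1)(-2) = 2
A²[1,2] = (0)(-1) + (-1)(1) = -1
A²[2,1] = (-2)(0) + (1)(-2) = -2
A²[2,2] = (-2)(-1) + (1)(1) = 3
A² = 
  [  2,  -1]
  [ -2,   3]

A^3 = A^2·A:
A^3[1,1] = (2)(0) + (-1)(-2) = 2
A^3[1,2] = (2)(-1) + (-1)(1) = -3
A^3[2,1] = (-2)(0) + (3)(-2) = -6
A^3[2,2] = (-2)(-1) + (3)(1) = 5
A^3 = 
  [  2,  -3]
  [ -6,   5]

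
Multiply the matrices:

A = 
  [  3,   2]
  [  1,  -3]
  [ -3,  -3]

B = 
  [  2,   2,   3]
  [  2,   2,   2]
AB = 
  [ 10,  10,  13]
  [ -4,  -4,  -3]
  [-12, -12, -15]

A is 3×2 and B is 2×3, so AB is 3×3. Each entry is (row of A)·(column of B):
AB[1,1] = (3)(2) + (2)(2) = 10
AB[1,2] = (3)(2) + (2)(2) = 10
AB[1,3] = (3)(3) + (2)(2) = 13
AB[2,1] = (1)(2) + (-3)(2) = -4
AB[2,2] = (1)(2) + (-3)(2) = -4
AB[2,3] = (1)(3) + (-3)(2) = -3
AB[3,1] = (-3)(2) + (-3)(2) = -12
AB[3,2] = (-3)(2) + (-3)(2) = -12
AB[3,3] = (-3)(3) + (-3)(2) = -15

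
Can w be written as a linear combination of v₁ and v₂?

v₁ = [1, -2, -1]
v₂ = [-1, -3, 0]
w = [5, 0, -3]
Yes

Form the augmented matrix and row-reduce:
[v₁|v₂|w] = 
  [  1,  -1,   5]
  [ -2,  -3,   0]
  [ -1,   0,  -3]
R2 → R2 + (2)·R1
R3 → R3 + (1)·R1
R3 → R3 - (1/5)·R2
REF = 
  [  1,  -1,   5]
  [  0,  -5,  10]
  [  0,   0,   0]

No row of the form [0 0 | nonzero], so the system is consistent. Back-substitution gives c₁ = 3, c₂ = -2: w = (3)·v₁ + (-2)·v₂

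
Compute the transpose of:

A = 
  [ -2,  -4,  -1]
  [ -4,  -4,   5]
Aᵀ = 
  [ -2,  -4]
  [ -4,  -4]
  [ -1,   5]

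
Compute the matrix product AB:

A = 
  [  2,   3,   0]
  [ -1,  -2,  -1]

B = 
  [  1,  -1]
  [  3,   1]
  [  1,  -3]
A is 2×3 and B is 3×2, so AB is 2×2. Each entry is (row of A)·(column of B):
AB[1,1] = (2)(1) + (3)(3) + (0)(1) = 11
AB[1,2] = (2)(-1) + (3)(1) + (0)(-3) = 1
AB[2,1] = (-1)(1) + (-2)(3) + (-1)(1) = -8
AB[2,2] = (-1)(-1) + (-2)(1) + (-1)(-3) = 2

AB = 
  [ 11,   1]
  [ -8,   2]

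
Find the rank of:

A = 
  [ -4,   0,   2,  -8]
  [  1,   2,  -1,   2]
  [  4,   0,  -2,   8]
Row reduce:
R2 → R2 + (1/4)·R1
R3 → R3 + (1)·R1
REF = 
  [  -4,    0,    2,   -8]
  [   0,    2, -1/2,    0]
  [   0,    0,    0,    0]
Pivot columns: 1, 2 → 2 pivots.

rank(A) = 2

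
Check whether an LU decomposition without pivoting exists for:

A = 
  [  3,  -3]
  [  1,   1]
Yes.
A[1,1] = 3 ≠ 0, so Gaussian elimination proceeds without a row swap: multiplier ℓ₂₁ = (1)/(3) = 1/3, and U[2,2] = 1 - (1/3)(-3) = 2.
L = 
  [  1,   0]
  [1/3,   1]
U = 
  [  3,  -3]
  [  0,   2]
Check row 2 of LU: [(1/3)(3), (1/3)(-3) + 2] = [1, 1] = row 2 of A ✓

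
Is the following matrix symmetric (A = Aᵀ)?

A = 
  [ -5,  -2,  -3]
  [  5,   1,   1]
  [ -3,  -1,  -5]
No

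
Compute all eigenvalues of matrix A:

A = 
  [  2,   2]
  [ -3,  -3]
λ = 0, -1

tr(A) = -1, det(A) = 0
Characteristic polynomial: λ² - tr(A)λ + det(A) = λ² + λ
λ² + λ = λ(λ + 1)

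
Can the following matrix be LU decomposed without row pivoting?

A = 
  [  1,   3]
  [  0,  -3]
Yes.
A[1,1] = 1 ≠ 0, so Gaussian elimination proceeds without a row swap: multiplier ℓ₂₁ = (0)/(1) = 0, and U[2,2] = -3 - (0)(3) = -3.
L = 
  [  1,   0]
  [  0,   1]
U = 
  [  1,   3]
  [  0,  -3]
Check row 2 of LU: [(0)(1), (0)(3) + (-3)] = [0, -3] = row 2 of A ✓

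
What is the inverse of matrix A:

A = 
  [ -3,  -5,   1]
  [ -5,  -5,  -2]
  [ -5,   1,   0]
det(A) = (-3)·((-5)(0) - (-2)(1)) - (-5)·((-5)(0) - (-2)(-5)) + (1)·((-5)(1) - (-5)(-5))
  = (-3)(2) - (-5)(-10) + (1)(-30)
  = -86
det(A) = -86 ≠ 0, so A is invertible.

Cofactors Cᵢⱼ = (-1)ⁱ⁺ʲ·Mᵢⱼ:
C = 
  [  2,  10, -30]
  [  1,   5,  28]
  [ 15, -11, -10]

adj(A) = Cᵀ:
adj(A) = 
  [  2,   1,  15]
  [ 10,   5, -11]
  [-30,  28, -10]

A⁻¹ = (-1/86) · adj(A):
A⁻¹ = 
  [ -1/43,  -1/86, -15/86]
  [ -5/43,  -5/86,  11/86]
  [ 15/43, -14/43,   5/43]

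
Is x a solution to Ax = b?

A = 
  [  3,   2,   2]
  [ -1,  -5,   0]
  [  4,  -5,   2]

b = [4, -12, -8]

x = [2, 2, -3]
Yes

Ax = [4, -12, -8] = b ✓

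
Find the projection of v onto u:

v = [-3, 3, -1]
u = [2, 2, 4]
v·u = (-3)(2) + (3)(2) + (-1)(4) = -4
u·u = (2)² + (2)² + (4)² = 24
proj_u(v) = (v·u / u·u) × u = (-4/24) × u = (-1/6) × u

proj_u(v) = [-1/3, -1/3, -2/3]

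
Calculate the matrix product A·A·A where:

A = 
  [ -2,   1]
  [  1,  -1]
A² = A·A:
A²[1,1] = (-2)(-2) + (1)(1) = 5
A²[1,2] = (-2)(1) + (1)(-1) = -3
A²[2,1] = (1)(-2) + (-1)(1) = -3
A²[2,2] = (1)(1) + (-1)(-1) = 2
A² = 
  [  5,  -3]
  [ -3,   2]

A^3 = A^2·A:
A^3[1,1] = (5)(-2) + (-3)(1) = -13
A^3[1,2] = (5)(1) + (-3)(-1) = 8
A^3[2,1] = (-3)(-2) + (2)(1) = 8
A^3[2,2] = (-3)(1) + (2)(-1) = -5
A^3 = 
  [-13,   8]
  [  8,  -5]

Therefore
A^3 = 
  [-13,   8]
  [  8,  -5]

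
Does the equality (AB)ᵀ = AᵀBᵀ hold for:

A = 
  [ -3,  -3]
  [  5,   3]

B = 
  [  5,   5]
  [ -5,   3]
No

(AB)ᵀ = 
  [  0,  10]
  [-24,  34]

AᵀBᵀ = 
  [ 10,  30]
  [  0,  24]

The two matrices differ, so (AB)ᵀ ≠ AᵀBᵀ in general. The correct identity is (AB)ᵀ = BᵀAᵀ.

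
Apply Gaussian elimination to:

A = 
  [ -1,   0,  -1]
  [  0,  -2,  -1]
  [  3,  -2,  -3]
Row operations:
R3 → R3 + (3)·R1
R3 → R3 - (1)·R2

Resulting echelon form:
REF = 
  [ -1,   0,  -1]
  [  0,  -2,  -1]
  [  0,   0,  -5]

Rank = 3 (number of non-zero pivot rows).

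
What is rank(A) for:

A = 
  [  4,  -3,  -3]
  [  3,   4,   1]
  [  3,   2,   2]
rank(A) = 3

Row reduce:
R2 → R2 - (3/4)·R1
R3 → R3 - (3/4)·R1
R3 → R3 - (17/25)·R2
REF = 
  [    4,    -3,    -3]
  [    0,  25/4,  13/4]
  [    0,     0, 51/25]
Pivot columns: 1, 2, 3 → 3 pivots.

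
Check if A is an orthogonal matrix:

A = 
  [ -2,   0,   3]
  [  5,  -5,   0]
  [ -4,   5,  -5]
No

AᵀA = 
  [ 45, -45,  14]
  [-45,  50, -25]
  [ 14, -25,  34]
≠ I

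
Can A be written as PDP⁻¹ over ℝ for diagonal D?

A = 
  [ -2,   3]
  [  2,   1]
Yes

tr(A) = -1, det(A) = -8
Characteristic polynomial: λ² - tr(A)λ + det(A) = λ² + λ - 8
λ² + λ - 8 = 0  ⇒  λ = (-1 ± √((1)² - 4·(-8)))/2 = (-1 ± √(33))/2
  = (-1 + √33)/2,  (-1 - √33)/2
Eigenvalues: (-1 + √33)/2, (-1 - √33)/2  (≈ 2.372, -3.372)
The two irrational eigenvalues are distinct (simple), so each has alg. mult. = geom. mult. = 1.
Sum of geometric multiplicities equals n, so A has n independent eigenvectors.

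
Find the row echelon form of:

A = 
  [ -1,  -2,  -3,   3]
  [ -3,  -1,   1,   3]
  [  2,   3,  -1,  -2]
Row operations:
R2 → R2 - (3)·R1
R3 → R3 + (2)·R1
R3 → R3 + (1/5)·R2

Resulting echelon form:
REF = 
  [  -1,   -2,   -3,    3]
  [   0,    5,   10,   -6]
  [   0,    0,   -5, 14/5]

Rank = 3 (number of non-zero pivot rows).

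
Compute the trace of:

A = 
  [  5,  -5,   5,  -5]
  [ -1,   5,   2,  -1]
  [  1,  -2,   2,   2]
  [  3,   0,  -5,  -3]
9

tr(A) = 5 + 5 + 2 + -3 = 9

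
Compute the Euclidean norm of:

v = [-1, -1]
1.414

||v||₂ = √((-1)² + (-1)²) = √2 = 1.414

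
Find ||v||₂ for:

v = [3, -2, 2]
4.123

||v||₂ = √((3)² + (-2)² + (2)²) = √17 = 4.123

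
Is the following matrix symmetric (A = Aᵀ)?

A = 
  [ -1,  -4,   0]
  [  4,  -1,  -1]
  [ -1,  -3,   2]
No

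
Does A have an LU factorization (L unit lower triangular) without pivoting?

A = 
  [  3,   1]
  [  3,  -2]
Yes.
A[1,1] = 3 ≠ 0, so Gaussian elimination proceeds without a row swap: multiplier ℓ₂₁ = (3)/(3) = 1, and U[2,2] = -2 - (1)(1) = -3.
L = 
  [  1,   0]
  [  1,   1]
U = 
  [  3,   1]
  [  0,  -3]
Check row 2 of LU: [(1)(3), (1)(1) + (-3)] = [3, -2] = row 2 of A ✓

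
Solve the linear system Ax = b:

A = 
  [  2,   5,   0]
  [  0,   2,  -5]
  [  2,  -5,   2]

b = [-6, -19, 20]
Row reduce the augmented matrix [A|b]:
R3 → R3 - (1)·R1
R3 → R3 + (5)·R2
REF = 
  [  2,   5,   0,  -6]
  [  0,   2,  -5, -19]
  [  0,   0, -23, -69]

Back-substitution:
x₃ = (-69) / (-23) = 3
x₂ = (-19 - (-5)(3)) / 2 = -2
x₁ = (-6 - (5)(-2) - (0)(3)) / 2 = 2

x = [2, -2, 3]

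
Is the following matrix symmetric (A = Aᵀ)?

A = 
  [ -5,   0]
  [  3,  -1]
No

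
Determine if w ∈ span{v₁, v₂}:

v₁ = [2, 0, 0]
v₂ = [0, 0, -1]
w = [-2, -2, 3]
No

Form the augmented matrix and row-reduce:
[v₁|v₂|w] = 
  [  2,   0,  -2]
  [  0,   0,  -2]
  [  0,  -1,   3]
Swap R2 ↔ R3
REF = 
  [  2,   0,  -2]
  [  0,  -1,   3]
  [  0,   0,  -2]

Row 3 reads [0 0 | -2], i.e. 0 = -2, so the system is inconsistent and w ∉ span{v₁, v₂}.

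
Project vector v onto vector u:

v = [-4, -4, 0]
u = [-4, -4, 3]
proj_u(v) = [-128/41, -128/41, 96/41]

v·u = (-4)(-4) + (-4)(-4) + (0)(3) = 32
u·u = (-4)² + (-4)² + (3)² = 41
proj_u(v) = (v·u / u·u) × u = (32/41) × u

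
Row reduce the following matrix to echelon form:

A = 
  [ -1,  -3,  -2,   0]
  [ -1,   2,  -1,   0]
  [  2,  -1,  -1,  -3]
Row operations:
R2 → R2 - (1)·R1
R3 → R3 + (2)·R1
R3 → R3 + (7/5)·R2

Resulting echelon form:
REF = 
  [   -1,    -3,    -2,     0]
  [    0,     5,     1,     0]
  [    0,     0, -18/5,    -3]

Rank = 3 (number of non-zero pivot rows).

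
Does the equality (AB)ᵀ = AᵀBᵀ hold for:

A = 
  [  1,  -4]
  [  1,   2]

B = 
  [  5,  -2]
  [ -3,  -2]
No

(AB)ᵀ = 
  [ 17,  -1]
  [  6,  -6]

AᵀBᵀ = 
  [  3,  -5]
  [-24,   8]

The two matrices differ, so (AB)ᵀ ≠ AᵀBᵀ in general. The correct identity is (AB)ᵀ = BᵀAᵀ.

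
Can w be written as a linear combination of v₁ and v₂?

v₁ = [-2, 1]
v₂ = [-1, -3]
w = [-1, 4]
Yes

Form the augmented matrix and row-reduce:
[v₁|v₂|w] = 
  [ -2,  -1,  -1]
  [  1,  -3,   4]
R2 → R2 + (1/2)·R1
REF = 
  [  -2,   -1,   -1]
  [   0, -7/2,  7/2]

No row of the form [0 0 | nonzero], so the system is consistent. Back-substitution gives c₁ = 1, c₂ = -1: w = (1)·v₁ + (-1)·v₂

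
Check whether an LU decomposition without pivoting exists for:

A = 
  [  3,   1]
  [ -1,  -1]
Yes.
A[1,1] = 3 ≠ 0, so Gaussian elimination proceeds without a row swap: multiplier ℓ₂₁ = (-1)/(3) = -1/3, and U[2,2] = -1 - (-1/3)(1) = -2/3.
L = 
  [   1,    0]
  [-1/3,    1]
U = 
  [   3,    1]
  [   0, -2/3]
Check row 2 of LU: [(-1/3)(3), (-1/3)(1) + (-2/3)] = [-1, -1] = row 2 of A ✓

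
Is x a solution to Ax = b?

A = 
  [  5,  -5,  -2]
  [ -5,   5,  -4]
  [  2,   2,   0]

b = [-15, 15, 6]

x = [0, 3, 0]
Yes

Ax = [-15, 15, 6] = b ✓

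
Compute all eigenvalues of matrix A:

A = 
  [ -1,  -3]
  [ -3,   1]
tr(A) = 0, det(A) = -10
Characteristic polynomial: λ² - tr(A)λ + det(A) = λ² - 10
λ² - 10 = 0  ⇒  λ = (0 ± √((0)² - 4·(-10)))/2 = (0 ± √(40))/2
  = √10,  -√10

λ = √10, -√10  (≈ 3.162, -3.162)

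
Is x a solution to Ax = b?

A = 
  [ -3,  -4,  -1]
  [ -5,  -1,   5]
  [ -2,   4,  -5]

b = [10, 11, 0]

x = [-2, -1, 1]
No

Ax = [9, 16, -5] ≠ b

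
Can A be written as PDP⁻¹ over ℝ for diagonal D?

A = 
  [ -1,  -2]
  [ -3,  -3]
Yes

tr(A) = -4, det(A) = -3
Characteristic polynomial: λ² - tr(A)λ + det(A) = λ² + 4λ - 3
λ² + 4λ - 3 = 0  ⇒  λ = (-4 ± √((4)² - 4·(-3)))/2 = (-4 ± √(28))/2
  = -2 + √7,  -2 - √7
Eigenvalues: -2 + √7, -2 - √7  (≈ 0.6458, -4.646)
The two irrational eigenvalues are distinct (simple), so each has alg. mult. = geom. mult. = 1.
Sum of geometric multiplicities equals n, so A has n independent eigenvectors.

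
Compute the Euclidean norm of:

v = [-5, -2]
5.385

||v||₂ = √((-5)² + (-2)²) = √29 = 5.385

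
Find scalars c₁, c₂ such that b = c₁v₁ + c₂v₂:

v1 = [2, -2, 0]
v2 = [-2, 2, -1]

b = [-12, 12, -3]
c1 = -3, c2 = 3

b = -3·v1 + 3·v2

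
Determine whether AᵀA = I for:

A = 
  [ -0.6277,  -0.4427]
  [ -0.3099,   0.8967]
No

AᵀA = 
  [  0.4900,   0]
  [  0,   1.0001]
≠ I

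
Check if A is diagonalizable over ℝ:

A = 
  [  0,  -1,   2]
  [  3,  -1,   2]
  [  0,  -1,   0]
No

Characteristic polynomial: det(λI - A) = λ³ + λ² + 5λ + 6
By the rational root theorem any rational root is an integer dividing 6; none of those is a root, so p(λ) has no rational roots and hence (being an irreducible cubic) no repeated roots.
Discriminant of the cubic: Δ = -931
Δ < 0 ⇒ one real eigenvalue and a complex-conjugate pair: λ ≈ 0.07886 + 2.275i, 0.07886 - 2.275i, -1.158
Has complex eigenvalues (not diagonalizable over ℝ).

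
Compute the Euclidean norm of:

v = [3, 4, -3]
5.831

||v||₂ = √((3)² + (4)² + (-3)²) = √34 = 5.831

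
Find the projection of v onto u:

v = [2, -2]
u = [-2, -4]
proj_u(v) = [-2/5, -4/5]

v·u = (2)(-2) + (-2)(-4) = 4
u·u = (-2)² + (-4)² = 20
proj_u(v) = (v·u / u·u) × u = (4/20) × u = (1/5) × u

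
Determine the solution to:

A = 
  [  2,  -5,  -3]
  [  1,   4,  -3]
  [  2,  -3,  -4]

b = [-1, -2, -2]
Row reduce the augmented matrix [A|b]:
R2 → R2 - (1/2)·R1
R3 → R3 - (1)·R1
R3 → R3 - (4/13)·R2
REF = 
  [    2,    -5,    -3,    -1]
  [    0,  13/2,  -3/2,  -3/2]
  [    0,     0, -7/13, -7/13]

Back-substitution:
x₃ = (-7/13) / (-7/13) = 1
x₂ = (-3/2 - (-3/2)(1)) / (13/2) = 0
x₁ = (-1 - (-5)(0) - (-3)(1)) / 2 = 1

x = [1, 0, 1]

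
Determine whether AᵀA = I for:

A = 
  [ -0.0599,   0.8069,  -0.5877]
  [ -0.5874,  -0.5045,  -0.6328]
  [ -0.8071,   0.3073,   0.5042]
Yes

AᵀA = 
  [  1,   0,   0]
  [  0,   1,   0]
  [  0,   0,   1]
≈ I (equal to I up to the 4-dp rounding of the entries)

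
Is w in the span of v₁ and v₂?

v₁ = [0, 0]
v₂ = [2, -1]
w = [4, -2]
Yes

Form the augmented matrix and row-reduce:
[v₁|v₂|w] = 
  [  0,   2,   4]
  [  0,  -1,  -2]
R2 → R2 + (1/2)·R1
REF = 
  [  0,   2,   4]
  [  0,   0,   0]

No row of the form [0 0 | nonzero], so the system is consistent. Back-substitution gives c₁ = 0, c₂ = 2: w = (0)·v₁ + (2)·v₂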